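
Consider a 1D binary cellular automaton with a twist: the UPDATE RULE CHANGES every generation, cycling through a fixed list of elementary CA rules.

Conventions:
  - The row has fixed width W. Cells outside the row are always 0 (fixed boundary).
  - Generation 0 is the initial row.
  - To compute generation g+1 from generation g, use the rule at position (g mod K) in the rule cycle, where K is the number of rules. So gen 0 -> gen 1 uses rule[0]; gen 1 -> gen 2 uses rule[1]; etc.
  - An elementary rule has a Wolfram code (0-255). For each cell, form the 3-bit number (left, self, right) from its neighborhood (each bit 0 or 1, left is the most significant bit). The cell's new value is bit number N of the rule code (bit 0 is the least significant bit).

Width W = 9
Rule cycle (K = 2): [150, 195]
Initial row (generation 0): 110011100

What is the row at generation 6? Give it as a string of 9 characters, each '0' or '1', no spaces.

Answer: 100100100

Derivation:
Gen 0: 110011100
Gen 1 (rule 150): 001101010
Gen 2 (rule 195): 110100000
Gen 3 (rule 150): 000110000
Gen 4 (rule 195): 111010111
Gen 5 (rule 150): 010010010
Gen 6 (rule 195): 100100100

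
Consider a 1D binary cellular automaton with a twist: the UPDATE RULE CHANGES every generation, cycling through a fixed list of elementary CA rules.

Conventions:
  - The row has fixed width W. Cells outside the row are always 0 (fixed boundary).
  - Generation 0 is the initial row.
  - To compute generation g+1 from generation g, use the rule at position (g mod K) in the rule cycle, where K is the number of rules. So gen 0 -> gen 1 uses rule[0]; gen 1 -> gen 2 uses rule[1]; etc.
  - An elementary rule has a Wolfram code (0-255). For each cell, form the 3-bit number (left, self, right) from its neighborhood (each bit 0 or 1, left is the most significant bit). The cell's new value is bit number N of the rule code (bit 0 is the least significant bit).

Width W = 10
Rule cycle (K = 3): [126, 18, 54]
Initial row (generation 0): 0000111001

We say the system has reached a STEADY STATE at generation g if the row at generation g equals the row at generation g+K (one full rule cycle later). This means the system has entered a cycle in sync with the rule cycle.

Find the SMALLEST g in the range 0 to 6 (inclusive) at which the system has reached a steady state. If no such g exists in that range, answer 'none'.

Gen 0: 0000111001
Gen 1 (rule 126): 0001101111
Gen 2 (rule 18): 0010000000
Gen 3 (rule 54): 0111000000
Gen 4 (rule 126): 1101100000
Gen 5 (rule 18): 0000010000
Gen 6 (rule 54): 0000111000
Gen 7 (rule 126): 0001101100
Gen 8 (rule 18): 0010000010
Gen 9 (rule 54): 0111000111

Answer: none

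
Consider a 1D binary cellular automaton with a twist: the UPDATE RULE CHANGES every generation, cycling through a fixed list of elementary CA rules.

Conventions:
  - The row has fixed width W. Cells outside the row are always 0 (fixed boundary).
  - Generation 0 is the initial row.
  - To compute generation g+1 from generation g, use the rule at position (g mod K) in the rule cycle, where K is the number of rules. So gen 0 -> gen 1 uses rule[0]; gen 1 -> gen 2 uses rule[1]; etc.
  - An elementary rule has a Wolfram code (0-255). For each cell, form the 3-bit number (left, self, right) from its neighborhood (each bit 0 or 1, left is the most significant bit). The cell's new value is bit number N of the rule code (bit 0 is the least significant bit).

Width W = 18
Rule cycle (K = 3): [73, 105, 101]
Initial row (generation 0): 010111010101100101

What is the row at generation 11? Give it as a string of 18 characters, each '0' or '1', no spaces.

Gen 0: 010111010101100101
Gen 1 (rule 73): 000101000001100000
Gen 2 (rule 105): 110010011101101111
Gen 3 (rule 101): 010010000110110001
Gen 4 (rule 73): 000000110110110100
Gen 5 (rule 105): 111110111111111001
Gen 6 (rule 101): 000011000000001001
Gen 7 (rule 73): 111011011111100000
Gen 8 (rule 105): 101111110000101111
Gen 9 (rule 101): 110000010110110001
Gen 10 (rule 73): 110111000110110100
Gen 11 (rule 105): 111101010111111001

Answer: 111101010111111001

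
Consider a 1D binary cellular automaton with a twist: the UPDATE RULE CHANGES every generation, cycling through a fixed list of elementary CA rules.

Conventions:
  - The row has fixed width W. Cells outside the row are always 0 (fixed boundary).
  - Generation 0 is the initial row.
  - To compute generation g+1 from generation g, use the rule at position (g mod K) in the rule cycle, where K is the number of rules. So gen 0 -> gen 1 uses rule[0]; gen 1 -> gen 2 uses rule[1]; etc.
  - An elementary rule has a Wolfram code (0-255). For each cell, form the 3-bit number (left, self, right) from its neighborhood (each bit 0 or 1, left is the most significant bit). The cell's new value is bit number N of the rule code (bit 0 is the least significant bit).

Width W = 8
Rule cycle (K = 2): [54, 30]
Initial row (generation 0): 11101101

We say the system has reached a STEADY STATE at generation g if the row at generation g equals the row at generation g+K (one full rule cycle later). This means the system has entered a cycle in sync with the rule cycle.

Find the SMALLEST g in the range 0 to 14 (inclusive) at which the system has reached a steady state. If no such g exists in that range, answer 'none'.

Gen 0: 11101101
Gen 1 (rule 54): 00010011
Gen 2 (rule 30): 00111110
Gen 3 (rule 54): 01000001
Gen 4 (rule 30): 11100011
Gen 5 (rule 54): 00010100
Gen 6 (rule 30): 00110110
Gen 7 (rule 54): 01001001
Gen 8 (rule 30): 11111111
Gen 9 (rule 54): 00000000
Gen 10 (rule 30): 00000000
Gen 11 (rule 54): 00000000
Gen 12 (rule 30): 00000000
Gen 13 (rule 54): 00000000
Gen 14 (rule 30): 00000000
Gen 15 (rule 54): 00000000
Gen 16 (rule 30): 00000000

Answer: 9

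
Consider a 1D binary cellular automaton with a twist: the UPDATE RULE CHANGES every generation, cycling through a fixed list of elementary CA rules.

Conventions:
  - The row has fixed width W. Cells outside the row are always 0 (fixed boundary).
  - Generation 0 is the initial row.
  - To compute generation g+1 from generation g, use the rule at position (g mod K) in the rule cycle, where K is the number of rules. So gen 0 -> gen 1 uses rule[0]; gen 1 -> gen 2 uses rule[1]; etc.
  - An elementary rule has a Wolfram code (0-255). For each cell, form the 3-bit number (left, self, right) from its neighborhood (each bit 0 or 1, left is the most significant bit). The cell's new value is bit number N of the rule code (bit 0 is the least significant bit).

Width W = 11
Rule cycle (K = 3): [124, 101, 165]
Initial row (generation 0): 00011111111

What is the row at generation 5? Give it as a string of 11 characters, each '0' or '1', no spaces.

Answer: 10110000001

Derivation:
Gen 0: 00011111111
Gen 1 (rule 124): 00010000001
Gen 2 (rule 101): 11010111101
Gen 3 (rule 165): 00111011011
Gen 4 (rule 124): 00101111111
Gen 5 (rule 101): 10110000001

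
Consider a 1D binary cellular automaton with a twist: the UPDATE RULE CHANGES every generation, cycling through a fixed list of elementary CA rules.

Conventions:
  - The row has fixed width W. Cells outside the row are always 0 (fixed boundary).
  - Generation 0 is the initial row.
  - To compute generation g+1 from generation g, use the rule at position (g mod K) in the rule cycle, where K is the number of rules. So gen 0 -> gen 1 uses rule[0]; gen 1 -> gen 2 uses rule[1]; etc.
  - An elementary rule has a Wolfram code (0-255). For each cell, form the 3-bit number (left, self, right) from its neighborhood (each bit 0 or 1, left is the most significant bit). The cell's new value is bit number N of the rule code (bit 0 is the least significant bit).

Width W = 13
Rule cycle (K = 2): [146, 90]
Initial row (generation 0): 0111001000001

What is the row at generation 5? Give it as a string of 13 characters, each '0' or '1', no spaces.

Answer: 0100011101000

Derivation:
Gen 0: 0111001000001
Gen 1 (rule 146): 1010110100010
Gen 2 (rule 90): 0000110010101
Gen 3 (rule 146): 0001001100000
Gen 4 (rule 90): 0010111110000
Gen 5 (rule 146): 0100011101000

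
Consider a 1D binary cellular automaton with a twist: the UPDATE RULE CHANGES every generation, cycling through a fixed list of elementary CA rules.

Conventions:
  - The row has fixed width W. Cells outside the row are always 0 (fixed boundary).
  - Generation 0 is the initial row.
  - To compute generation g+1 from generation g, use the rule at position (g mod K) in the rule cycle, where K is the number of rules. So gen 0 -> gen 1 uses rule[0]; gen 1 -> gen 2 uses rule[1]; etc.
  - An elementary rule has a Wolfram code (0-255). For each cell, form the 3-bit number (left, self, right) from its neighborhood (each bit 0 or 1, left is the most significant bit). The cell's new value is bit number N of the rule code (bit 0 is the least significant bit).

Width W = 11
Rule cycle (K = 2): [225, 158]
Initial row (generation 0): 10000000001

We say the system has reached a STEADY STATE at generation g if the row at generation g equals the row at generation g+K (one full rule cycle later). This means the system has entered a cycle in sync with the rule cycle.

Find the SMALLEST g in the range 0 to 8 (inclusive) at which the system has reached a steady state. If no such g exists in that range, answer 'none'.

Answer: 1

Derivation:
Gen 0: 10000000001
Gen 1 (rule 225): 00111111100
Gen 2 (rule 158): 01111111010
Gen 3 (rule 225): 00111111100
Gen 4 (rule 158): 01111111010
Gen 5 (rule 225): 00111111100
Gen 6 (rule 158): 01111111010
Gen 7 (rule 225): 00111111100
Gen 8 (rule 158): 01111111010
Gen 9 (rule 225): 00111111100
Gen 10 (rule 158): 01111111010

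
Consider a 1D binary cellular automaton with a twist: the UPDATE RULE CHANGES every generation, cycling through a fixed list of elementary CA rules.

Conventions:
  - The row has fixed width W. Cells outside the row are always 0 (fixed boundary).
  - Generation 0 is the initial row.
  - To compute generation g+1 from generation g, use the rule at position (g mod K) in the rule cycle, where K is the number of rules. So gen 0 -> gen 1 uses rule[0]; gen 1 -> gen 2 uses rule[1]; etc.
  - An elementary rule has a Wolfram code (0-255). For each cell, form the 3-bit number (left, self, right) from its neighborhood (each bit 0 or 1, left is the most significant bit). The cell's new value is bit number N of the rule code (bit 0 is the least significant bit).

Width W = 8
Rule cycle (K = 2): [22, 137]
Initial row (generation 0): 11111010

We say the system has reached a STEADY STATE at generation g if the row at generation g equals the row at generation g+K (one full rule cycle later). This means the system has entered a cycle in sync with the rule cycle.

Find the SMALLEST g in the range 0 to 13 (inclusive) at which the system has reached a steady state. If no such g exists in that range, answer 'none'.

Answer: 0

Derivation:
Gen 0: 11111010
Gen 1 (rule 22): 00000011
Gen 2 (rule 137): 11111010
Gen 3 (rule 22): 00000011
Gen 4 (rule 137): 11111010
Gen 5 (rule 22): 00000011
Gen 6 (rule 137): 11111010
Gen 7 (rule 22): 00000011
Gen 8 (rule 137): 11111010
Gen 9 (rule 22): 00000011
Gen 10 (rule 137): 11111010
Gen 11 (rule 22): 00000011
Gen 12 (rule 137): 11111010
Gen 13 (rule 22): 00000011
Gen 14 (rule 137): 11111010
Gen 15 (rule 22): 00000011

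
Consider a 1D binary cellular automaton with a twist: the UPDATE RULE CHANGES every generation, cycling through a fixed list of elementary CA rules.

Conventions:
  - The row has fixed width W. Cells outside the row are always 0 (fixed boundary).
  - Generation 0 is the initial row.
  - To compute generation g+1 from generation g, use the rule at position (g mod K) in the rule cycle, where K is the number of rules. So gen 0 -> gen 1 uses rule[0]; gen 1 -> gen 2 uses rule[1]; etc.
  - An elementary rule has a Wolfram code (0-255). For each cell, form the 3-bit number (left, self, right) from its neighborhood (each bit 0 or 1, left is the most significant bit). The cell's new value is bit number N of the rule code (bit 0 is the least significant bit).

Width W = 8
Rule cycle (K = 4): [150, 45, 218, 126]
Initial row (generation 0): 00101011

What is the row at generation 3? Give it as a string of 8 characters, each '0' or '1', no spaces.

Answer: 10011011

Derivation:
Gen 0: 00101011
Gen 1 (rule 150): 01101000
Gen 2 (rule 45): 01011011
Gen 3 (rule 218): 10011011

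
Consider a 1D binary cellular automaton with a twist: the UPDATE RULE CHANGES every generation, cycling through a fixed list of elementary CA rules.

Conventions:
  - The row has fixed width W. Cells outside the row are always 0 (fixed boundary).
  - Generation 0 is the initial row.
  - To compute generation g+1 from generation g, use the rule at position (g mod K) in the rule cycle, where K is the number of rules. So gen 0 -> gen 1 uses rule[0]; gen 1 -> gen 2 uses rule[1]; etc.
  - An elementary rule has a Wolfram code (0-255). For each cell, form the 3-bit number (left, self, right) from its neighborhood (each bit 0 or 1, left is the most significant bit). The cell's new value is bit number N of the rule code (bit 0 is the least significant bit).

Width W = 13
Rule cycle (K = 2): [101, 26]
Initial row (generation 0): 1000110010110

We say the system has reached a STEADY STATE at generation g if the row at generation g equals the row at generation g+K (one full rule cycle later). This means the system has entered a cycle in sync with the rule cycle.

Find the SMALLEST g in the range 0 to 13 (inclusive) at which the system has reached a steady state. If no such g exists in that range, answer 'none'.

Answer: none

Derivation:
Gen 0: 1000110010110
Gen 1 (rule 101): 1010010011010
Gen 2 (rule 26): 0001101110001
Gen 3 (rule 101): 1100110010101
Gen 4 (rule 26): 1011101100000
Gen 5 (rule 101): 1100110101111
Gen 6 (rule 26): 1011100001000
Gen 7 (rule 101): 1100101101011
Gen 8 (rule 26): 1011001000010
Gen 9 (rule 101): 1101001011010
Gen 10 (rule 26): 1000110010001
Gen 11 (rule 101): 1010010010101
Gen 12 (rule 26): 0001101100000
Gen 13 (rule 101): 1100110101111
Gen 14 (rule 26): 1011100001000
Gen 15 (rule 101): 1100101101011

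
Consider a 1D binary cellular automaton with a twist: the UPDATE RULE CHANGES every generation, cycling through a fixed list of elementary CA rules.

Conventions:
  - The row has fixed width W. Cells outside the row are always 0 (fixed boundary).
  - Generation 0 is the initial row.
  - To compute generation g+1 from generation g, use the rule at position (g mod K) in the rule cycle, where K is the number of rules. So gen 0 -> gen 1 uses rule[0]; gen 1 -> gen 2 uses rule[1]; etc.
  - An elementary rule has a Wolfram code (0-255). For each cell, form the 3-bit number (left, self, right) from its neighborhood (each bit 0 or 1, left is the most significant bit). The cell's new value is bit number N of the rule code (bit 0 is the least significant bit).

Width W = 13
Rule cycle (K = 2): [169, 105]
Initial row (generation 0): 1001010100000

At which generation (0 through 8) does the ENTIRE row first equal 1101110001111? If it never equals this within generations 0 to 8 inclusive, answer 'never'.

Answer: 4

Derivation:
Gen 0: 1001010100000
Gen 1 (rule 169): 0000101001111
Gen 2 (rule 105): 1110010001001
Gen 3 (rule 169): 1100000100000
Gen 4 (rule 105): 1101110001111
Gen 5 (rule 169): 1011100101110
Gen 6 (rule 105): 0110100011010
Gen 7 (rule 169): 0101001010100
Gen 8 (rule 105): 0010000101001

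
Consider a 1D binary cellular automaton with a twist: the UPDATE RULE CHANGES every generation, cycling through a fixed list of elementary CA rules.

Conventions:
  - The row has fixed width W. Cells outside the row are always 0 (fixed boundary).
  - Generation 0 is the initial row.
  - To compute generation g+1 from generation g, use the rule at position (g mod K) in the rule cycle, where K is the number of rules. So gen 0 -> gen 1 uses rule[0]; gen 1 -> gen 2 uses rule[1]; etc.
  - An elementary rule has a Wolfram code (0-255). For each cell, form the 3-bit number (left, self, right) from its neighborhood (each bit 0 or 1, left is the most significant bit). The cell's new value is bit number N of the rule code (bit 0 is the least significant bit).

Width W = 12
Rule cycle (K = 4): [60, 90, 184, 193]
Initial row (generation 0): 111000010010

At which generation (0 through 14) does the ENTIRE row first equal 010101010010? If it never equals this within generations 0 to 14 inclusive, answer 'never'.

Gen 0: 111000010010
Gen 1 (rule 60): 100100011011
Gen 2 (rule 90): 011010111011
Gen 3 (rule 184): 010101110110
Gen 4 (rule 193): 000000110010
Gen 5 (rule 60): 000000101011
Gen 6 (rule 90): 000001000011
Gen 7 (rule 184): 000000100010
Gen 8 (rule 193): 111110001000
Gen 9 (rule 60): 100001001100
Gen 10 (rule 90): 010010111110
Gen 11 (rule 184): 001001111101
Gen 12 (rule 193): 100000111100
Gen 13 (rule 60): 110000100010
Gen 14 (rule 90): 111001010101

Answer: never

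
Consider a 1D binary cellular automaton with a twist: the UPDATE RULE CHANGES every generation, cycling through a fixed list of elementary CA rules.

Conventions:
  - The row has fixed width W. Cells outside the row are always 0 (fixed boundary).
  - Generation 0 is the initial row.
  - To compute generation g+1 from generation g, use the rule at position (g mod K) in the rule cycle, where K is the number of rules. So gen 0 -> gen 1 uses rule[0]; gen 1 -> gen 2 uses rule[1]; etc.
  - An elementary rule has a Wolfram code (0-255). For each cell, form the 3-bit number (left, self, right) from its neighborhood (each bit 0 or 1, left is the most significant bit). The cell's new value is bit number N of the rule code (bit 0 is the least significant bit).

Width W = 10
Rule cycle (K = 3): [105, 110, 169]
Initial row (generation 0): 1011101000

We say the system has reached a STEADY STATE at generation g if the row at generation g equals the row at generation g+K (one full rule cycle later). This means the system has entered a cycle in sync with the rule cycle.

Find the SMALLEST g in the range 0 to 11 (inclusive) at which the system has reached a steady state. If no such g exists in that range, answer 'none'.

Answer: none

Derivation:
Gen 0: 1011101000
Gen 1 (rule 105): 0110110011
Gen 2 (rule 110): 1111110111
Gen 3 (rule 169): 1111101110
Gen 4 (rule 105): 1000111010
Gen 5 (rule 110): 1001101110
Gen 6 (rule 169): 0001011100
Gen 7 (rule 105): 1100110101
Gen 8 (rule 110): 1101111111
Gen 9 (rule 169): 1011111110
Gen 10 (rule 105): 0110000010
Gen 11 (rule 110): 1110000110
Gen 12 (rule 169): 1100110100
Gen 13 (rule 105): 1100111001
Gen 14 (rule 110): 1101101011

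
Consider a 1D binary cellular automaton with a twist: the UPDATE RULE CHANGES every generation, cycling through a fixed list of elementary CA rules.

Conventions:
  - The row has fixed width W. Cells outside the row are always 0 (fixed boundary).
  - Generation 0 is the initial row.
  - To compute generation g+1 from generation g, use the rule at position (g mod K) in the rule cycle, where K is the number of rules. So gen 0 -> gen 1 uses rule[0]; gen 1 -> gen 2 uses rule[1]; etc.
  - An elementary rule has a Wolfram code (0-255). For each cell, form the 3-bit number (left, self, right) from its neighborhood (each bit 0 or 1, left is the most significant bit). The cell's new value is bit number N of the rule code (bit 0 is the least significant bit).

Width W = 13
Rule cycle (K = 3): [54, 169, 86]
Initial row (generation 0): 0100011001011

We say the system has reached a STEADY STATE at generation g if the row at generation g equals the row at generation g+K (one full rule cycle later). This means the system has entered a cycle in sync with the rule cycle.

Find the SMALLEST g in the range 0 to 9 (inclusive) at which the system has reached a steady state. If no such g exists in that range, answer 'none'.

Answer: none

Derivation:
Gen 0: 0100011001011
Gen 1 (rule 54): 1110100111100
Gen 2 (rule 169): 1101000111001
Gen 3 (rule 86): 0101101001111
Gen 4 (rule 54): 1110011110000
Gen 5 (rule 169): 1100011100111
Gen 6 (rule 86): 0110100111001
Gen 7 (rule 54): 1001111000111
Gen 8 (rule 169): 0001110010110
Gen 9 (rule 86): 0010011110011
Gen 10 (rule 54): 0111100001100
Gen 11 (rule 169): 0111001101001
Gen 12 (rule 86): 1001110101111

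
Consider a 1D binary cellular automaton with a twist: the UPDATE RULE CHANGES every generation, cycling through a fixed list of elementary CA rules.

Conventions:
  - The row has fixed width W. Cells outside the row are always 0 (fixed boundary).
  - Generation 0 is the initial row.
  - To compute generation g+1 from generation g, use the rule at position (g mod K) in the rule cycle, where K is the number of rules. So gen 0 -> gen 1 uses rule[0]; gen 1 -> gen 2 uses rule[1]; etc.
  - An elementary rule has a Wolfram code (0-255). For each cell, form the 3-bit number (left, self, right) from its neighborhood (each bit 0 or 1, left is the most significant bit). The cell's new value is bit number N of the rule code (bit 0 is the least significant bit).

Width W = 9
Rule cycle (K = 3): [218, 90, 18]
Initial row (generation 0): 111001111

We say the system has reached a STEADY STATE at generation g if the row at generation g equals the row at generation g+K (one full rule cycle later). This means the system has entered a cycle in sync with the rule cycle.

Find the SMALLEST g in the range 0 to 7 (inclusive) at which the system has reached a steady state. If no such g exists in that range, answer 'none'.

Gen 0: 111001111
Gen 1 (rule 218): 111111111
Gen 2 (rule 90): 100000001
Gen 3 (rule 18): 010000010
Gen 4 (rule 218): 101000101
Gen 5 (rule 90): 000101000
Gen 6 (rule 18): 001000100
Gen 7 (rule 218): 010101010
Gen 8 (rule 90): 100000001
Gen 9 (rule 18): 010000010
Gen 10 (rule 218): 101000101

Answer: none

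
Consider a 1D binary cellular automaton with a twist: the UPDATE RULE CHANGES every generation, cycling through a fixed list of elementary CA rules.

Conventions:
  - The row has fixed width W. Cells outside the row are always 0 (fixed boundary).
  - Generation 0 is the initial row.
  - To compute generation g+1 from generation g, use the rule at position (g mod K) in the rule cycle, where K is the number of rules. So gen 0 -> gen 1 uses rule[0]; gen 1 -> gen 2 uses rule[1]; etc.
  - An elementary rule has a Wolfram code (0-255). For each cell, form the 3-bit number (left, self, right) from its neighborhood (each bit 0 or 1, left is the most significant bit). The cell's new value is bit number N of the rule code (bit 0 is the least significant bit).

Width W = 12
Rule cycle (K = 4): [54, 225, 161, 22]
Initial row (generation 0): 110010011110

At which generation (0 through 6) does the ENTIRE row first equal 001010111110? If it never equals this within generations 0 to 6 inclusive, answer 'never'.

Answer: never

Derivation:
Gen 0: 110010011110
Gen 1 (rule 54): 001111100001
Gen 2 (rule 225): 100111101100
Gen 3 (rule 161): 000011010001
Gen 4 (rule 22): 000100011011
Gen 5 (rule 54): 001110100100
Gen 6 (rule 225): 100111000001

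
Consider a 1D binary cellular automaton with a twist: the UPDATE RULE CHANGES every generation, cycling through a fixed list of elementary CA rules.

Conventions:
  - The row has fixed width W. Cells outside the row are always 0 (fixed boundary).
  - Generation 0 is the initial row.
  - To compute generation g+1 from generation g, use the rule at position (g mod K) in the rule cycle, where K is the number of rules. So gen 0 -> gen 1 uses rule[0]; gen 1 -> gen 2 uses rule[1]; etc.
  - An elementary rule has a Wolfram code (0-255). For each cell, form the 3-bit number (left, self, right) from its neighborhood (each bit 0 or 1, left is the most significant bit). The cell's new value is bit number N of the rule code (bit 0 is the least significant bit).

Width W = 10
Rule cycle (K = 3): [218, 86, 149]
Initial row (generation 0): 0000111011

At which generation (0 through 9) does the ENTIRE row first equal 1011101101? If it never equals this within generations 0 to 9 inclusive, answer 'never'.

Gen 0: 0000111011
Gen 1 (rule 218): 0001111011
Gen 2 (rule 86): 0010001001
Gen 3 (rule 149): 1011101101
Gen 4 (rule 218): 0011101100
Gen 5 (rule 86): 0100100110
Gen 6 (rule 149): 0110110001
Gen 7 (rule 218): 1110111010
Gen 8 (rule 86): 0010001011
Gen 9 (rule 149): 1011101000

Answer: 3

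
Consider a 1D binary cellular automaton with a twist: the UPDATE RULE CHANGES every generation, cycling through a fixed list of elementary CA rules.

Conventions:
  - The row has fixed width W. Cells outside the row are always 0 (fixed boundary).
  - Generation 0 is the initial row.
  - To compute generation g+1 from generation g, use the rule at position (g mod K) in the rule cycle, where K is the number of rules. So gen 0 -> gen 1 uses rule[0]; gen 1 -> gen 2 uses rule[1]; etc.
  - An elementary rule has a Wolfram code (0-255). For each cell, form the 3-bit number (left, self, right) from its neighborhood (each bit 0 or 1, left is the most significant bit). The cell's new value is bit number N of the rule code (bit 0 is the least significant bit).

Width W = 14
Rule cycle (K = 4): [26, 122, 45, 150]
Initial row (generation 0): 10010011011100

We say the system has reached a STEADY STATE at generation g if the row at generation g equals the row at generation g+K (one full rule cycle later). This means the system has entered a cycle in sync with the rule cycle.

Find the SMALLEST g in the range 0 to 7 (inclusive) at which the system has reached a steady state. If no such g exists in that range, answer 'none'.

Answer: none

Derivation:
Gen 0: 10010011011100
Gen 1 (rule 26): 01101110010010
Gen 2 (rule 122): 11111011101101
Gen 3 (rule 45): 10000110011011
Gen 4 (rule 150): 11001001100000
Gen 5 (rule 26): 10110111010000
Gen 6 (rule 122): 01111101101000
Gen 7 (rule 45): 01000011011011
Gen 8 (rule 150): 11100100000000
Gen 9 (rule 26): 10011010000000
Gen 10 (rule 122): 01111101000000
Gen 11 (rule 45): 01000011011111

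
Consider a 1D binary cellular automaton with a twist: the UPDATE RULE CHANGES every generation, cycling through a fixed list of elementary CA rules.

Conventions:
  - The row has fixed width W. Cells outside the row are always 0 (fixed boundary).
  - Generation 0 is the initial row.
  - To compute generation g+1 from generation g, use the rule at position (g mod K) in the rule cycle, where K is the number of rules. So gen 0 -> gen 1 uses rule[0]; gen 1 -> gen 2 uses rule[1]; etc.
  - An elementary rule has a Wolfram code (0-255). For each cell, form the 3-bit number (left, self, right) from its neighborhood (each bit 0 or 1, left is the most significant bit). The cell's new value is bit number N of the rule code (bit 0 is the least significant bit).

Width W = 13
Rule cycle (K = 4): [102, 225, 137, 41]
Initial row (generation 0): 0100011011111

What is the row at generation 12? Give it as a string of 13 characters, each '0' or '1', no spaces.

Gen 0: 0100011011111
Gen 1 (rule 102): 1100101100001
Gen 2 (rule 225): 0100010101100
Gen 3 (rule 137): 0001000001001
Gen 4 (rule 41): 1100011100000
Gen 5 (rule 102): 0100100100000
Gen 6 (rule 225): 0000000001111
Gen 7 (rule 137): 1111111101110
Gen 8 (rule 41): 1000000011000
Gen 9 (rule 102): 1000000101000
Gen 10 (rule 225): 0011110010011
Gen 11 (rule 137): 1011100000010
Gen 12 (rule 41): 0110001111000

Answer: 0110001111000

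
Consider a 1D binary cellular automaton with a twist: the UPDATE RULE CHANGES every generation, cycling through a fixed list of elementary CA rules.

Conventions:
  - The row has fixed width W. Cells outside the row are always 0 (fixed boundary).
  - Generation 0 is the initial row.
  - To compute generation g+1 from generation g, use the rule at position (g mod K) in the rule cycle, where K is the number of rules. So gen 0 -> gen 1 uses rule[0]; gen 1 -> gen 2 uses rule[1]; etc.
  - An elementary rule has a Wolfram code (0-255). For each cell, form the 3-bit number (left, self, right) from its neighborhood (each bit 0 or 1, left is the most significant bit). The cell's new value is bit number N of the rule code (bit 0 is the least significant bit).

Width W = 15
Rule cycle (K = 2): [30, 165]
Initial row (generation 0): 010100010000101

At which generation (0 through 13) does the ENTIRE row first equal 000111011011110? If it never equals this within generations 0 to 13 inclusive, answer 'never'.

Answer: 7

Derivation:
Gen 0: 010100010000101
Gen 1 (rule 30): 110110111001101
Gen 2 (rule 165): 001001010000011
Gen 3 (rule 30): 011111011000110
Gen 4 (rule 165): 001110100010000
Gen 5 (rule 30): 011000110111000
Gen 6 (rule 165): 000010001010011
Gen 7 (rule 30): 000111011011110
Gen 8 (rule 165): 110010100101100
Gen 9 (rule 30): 101110111101010
Gen 10 (rule 165): 110101011011110
Gen 11 (rule 30): 100101010010001
Gen 12 (rule 165): 100111110010101
Gen 13 (rule 30): 111100001110101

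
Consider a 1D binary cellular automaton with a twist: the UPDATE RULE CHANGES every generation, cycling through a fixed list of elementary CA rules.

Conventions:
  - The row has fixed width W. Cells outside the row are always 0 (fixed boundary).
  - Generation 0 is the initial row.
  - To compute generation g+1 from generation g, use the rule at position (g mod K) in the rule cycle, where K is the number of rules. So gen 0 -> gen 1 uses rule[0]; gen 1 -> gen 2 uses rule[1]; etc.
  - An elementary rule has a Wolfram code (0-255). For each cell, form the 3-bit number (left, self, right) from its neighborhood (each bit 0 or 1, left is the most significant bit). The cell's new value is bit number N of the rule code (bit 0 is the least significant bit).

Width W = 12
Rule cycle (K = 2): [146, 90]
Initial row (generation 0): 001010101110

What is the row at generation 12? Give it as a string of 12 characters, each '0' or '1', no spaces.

Answer: 100010100000

Derivation:
Gen 0: 001010101110
Gen 1 (rule 146): 010000000101
Gen 2 (rule 90): 101000001000
Gen 3 (rule 146): 000100010100
Gen 4 (rule 90): 001010100010
Gen 5 (rule 146): 010000010101
Gen 6 (rule 90): 101000100000
Gen 7 (rule 146): 000101010000
Gen 8 (rule 90): 001000001000
Gen 9 (rule 146): 010100010100
Gen 10 (rule 90): 100010100010
Gen 11 (rule 146): 010100010101
Gen 12 (rule 90): 100010100000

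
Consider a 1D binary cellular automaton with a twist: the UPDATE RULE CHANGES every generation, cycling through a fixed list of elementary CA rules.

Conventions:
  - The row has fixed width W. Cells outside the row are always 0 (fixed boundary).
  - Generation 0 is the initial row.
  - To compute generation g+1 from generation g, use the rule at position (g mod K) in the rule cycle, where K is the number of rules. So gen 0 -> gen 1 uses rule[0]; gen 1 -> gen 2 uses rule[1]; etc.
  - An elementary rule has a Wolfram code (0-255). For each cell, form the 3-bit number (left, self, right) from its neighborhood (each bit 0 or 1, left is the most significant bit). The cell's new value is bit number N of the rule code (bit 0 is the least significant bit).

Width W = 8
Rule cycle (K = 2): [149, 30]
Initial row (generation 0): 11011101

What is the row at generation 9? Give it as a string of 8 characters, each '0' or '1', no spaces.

Gen 0: 11011101
Gen 1 (rule 149): 00001001
Gen 2 (rule 30): 00011111
Gen 3 (rule 149): 11001110
Gen 4 (rule 30): 10111001
Gen 5 (rule 149): 10010101
Gen 6 (rule 30): 11110101
Gen 7 (rule 149): 01100101
Gen 8 (rule 30): 11011101
Gen 9 (rule 149): 00001001

Answer: 00001001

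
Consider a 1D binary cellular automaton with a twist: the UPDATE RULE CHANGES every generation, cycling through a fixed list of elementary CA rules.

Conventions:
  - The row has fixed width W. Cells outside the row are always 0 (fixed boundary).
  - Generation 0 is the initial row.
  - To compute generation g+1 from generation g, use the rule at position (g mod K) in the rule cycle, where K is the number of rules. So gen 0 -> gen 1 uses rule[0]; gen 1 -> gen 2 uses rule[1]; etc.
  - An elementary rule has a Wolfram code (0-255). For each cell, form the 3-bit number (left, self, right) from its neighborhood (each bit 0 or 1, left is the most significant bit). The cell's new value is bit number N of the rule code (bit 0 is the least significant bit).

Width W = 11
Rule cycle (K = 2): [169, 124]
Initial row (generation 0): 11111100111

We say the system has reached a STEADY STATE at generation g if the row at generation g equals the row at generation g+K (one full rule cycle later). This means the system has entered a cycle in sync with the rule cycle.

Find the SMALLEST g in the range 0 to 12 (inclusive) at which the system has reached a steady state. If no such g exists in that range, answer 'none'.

Answer: none

Derivation:
Gen 0: 11111100111
Gen 1 (rule 169): 11111000110
Gen 2 (rule 124): 10001100111
Gen 3 (rule 169): 00101000110
Gen 4 (rule 124): 00111100111
Gen 5 (rule 169): 10111000110
Gen 6 (rule 124): 11101100111
Gen 7 (rule 169): 11011000110
Gen 8 (rule 124): 11111100111
Gen 9 (rule 169): 11111000110
Gen 10 (rule 124): 10001100111
Gen 11 (rule 169): 00101000110
Gen 12 (rule 124): 00111100111
Gen 13 (rule 169): 10111000110
Gen 14 (rule 124): 11101100111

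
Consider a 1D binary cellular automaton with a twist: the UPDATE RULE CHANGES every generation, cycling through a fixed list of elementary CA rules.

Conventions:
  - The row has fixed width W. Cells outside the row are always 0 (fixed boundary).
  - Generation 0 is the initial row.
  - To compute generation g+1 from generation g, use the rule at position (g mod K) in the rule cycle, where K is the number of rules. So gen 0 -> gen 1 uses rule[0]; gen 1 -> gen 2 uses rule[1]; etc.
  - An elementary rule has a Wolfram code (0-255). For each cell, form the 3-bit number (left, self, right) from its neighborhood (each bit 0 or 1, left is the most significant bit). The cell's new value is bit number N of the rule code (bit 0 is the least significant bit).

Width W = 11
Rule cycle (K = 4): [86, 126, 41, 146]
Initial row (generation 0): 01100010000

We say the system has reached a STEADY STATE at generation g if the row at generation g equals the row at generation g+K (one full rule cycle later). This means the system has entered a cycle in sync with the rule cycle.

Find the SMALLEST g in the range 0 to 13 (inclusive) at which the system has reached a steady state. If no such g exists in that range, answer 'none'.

Answer: none

Derivation:
Gen 0: 01100010000
Gen 1 (rule 86): 10110111000
Gen 2 (rule 126): 11111101100
Gen 3 (rule 41): 10000011001
Gen 4 (rule 146): 01000100110
Gen 5 (rule 86): 11101111011
Gen 6 (rule 126): 10111001111
Gen 7 (rule 41): 01100001000
Gen 8 (rule 146): 10010010100
Gen 9 (rule 86): 11111110110
Gen 10 (rule 126): 10000011111
Gen 11 (rule 41): 00111010000
Gen 12 (rule 146): 01010001000
Gen 13 (rule 86): 11011011100
Gen 14 (rule 126): 11111110110
Gen 15 (rule 41): 10000001100
Gen 16 (rule 146): 01000010010
Gen 17 (rule 86): 11100111111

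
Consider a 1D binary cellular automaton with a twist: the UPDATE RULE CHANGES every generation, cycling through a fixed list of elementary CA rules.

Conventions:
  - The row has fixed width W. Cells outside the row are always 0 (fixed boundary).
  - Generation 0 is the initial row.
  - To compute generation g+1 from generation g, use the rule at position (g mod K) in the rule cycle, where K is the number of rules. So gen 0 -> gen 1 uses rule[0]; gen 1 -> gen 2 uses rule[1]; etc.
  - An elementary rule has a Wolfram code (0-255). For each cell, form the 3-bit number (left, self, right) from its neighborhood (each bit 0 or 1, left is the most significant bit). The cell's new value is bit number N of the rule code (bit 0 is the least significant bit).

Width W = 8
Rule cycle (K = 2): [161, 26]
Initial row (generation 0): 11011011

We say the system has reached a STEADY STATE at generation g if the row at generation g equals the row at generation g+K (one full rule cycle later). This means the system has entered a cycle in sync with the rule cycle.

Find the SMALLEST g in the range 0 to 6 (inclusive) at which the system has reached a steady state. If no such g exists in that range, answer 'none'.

Gen 0: 11011011
Gen 1 (rule 161): 00100100
Gen 2 (rule 26): 01011010
Gen 3 (rule 161): 00100100
Gen 4 (rule 26): 01011010
Gen 5 (rule 161): 00100100
Gen 6 (rule 26): 01011010
Gen 7 (rule 161): 00100100
Gen 8 (rule 26): 01011010

Answer: 1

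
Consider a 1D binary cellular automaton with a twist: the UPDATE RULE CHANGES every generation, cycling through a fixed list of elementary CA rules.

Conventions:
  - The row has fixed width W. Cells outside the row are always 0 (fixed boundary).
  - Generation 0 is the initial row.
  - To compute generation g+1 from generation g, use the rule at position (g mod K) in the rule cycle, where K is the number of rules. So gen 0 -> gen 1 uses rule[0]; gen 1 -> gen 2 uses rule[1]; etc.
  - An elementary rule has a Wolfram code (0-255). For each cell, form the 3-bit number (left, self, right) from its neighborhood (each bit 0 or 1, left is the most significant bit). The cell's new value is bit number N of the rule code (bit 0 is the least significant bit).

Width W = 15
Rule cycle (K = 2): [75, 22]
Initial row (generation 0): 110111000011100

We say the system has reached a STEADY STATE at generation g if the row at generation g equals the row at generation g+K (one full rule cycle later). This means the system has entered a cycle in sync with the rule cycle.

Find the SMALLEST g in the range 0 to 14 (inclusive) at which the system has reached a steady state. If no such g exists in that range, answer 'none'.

Gen 0: 110111000011100
Gen 1 (rule 75): 110101011110101
Gen 2 (rule 22): 000101000000101
Gen 3 (rule 75): 111000011111000
Gen 4 (rule 22): 000100100000100
Gen 5 (rule 75): 111001001111001
Gen 6 (rule 22): 000111110000111
Gen 7 (rule 75): 111100010111101
Gen 8 (rule 22): 000010110000001
Gen 9 (rule 75): 111100110111110
Gen 10 (rule 22): 000011000000001
Gen 11 (rule 75): 111111011111110
Gen 12 (rule 22): 000000000000001
Gen 13 (rule 75): 111111111111110
Gen 14 (rule 22): 000000000000001
Gen 15 (rule 75): 111111111111110
Gen 16 (rule 22): 000000000000001

Answer: 12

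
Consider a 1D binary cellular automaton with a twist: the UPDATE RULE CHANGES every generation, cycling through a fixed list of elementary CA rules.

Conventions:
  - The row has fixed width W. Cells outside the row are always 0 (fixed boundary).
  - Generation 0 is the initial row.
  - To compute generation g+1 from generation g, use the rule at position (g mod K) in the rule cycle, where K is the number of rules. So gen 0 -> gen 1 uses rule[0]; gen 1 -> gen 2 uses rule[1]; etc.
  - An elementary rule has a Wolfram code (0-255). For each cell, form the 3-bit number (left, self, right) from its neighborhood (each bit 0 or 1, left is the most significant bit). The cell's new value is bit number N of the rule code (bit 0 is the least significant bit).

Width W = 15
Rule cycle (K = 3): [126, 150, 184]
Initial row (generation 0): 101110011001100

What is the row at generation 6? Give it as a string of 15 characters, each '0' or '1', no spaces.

Answer: 011101010001101

Derivation:
Gen 0: 101110011001100
Gen 1 (rule 126): 111011111111110
Gen 2 (rule 150): 010001111111101
Gen 3 (rule 184): 001001111111010
Gen 4 (rule 126): 011111000001111
Gen 5 (rule 150): 101110100010110
Gen 6 (rule 184): 011101010001101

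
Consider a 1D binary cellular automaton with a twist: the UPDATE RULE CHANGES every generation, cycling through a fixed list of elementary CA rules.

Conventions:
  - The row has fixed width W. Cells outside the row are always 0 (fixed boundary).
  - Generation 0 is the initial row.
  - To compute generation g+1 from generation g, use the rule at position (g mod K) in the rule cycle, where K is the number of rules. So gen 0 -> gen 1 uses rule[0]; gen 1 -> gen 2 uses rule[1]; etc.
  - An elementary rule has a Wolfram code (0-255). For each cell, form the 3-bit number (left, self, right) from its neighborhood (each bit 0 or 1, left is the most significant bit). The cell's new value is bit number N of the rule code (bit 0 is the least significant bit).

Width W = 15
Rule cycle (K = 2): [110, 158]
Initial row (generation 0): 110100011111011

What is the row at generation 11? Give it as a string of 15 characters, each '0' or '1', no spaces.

Gen 0: 110100011111011
Gen 1 (rule 110): 111100110001111
Gen 2 (rule 158): 111011101011110
Gen 3 (rule 110): 101110111110010
Gen 4 (rule 158): 101100111101111
Gen 5 (rule 110): 111101100111001
Gen 6 (rule 158): 111001011110111
Gen 7 (rule 110): 101011110011101
Gen 8 (rule 158): 101011101111001
Gen 9 (rule 110): 111110111001011
Gen 10 (rule 158): 111100110111010
Gen 11 (rule 110): 100101111101110

Answer: 100101111101110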